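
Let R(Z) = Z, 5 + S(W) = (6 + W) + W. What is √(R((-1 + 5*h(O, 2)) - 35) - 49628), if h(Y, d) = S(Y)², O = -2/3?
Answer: I*√446971/3 ≈ 222.85*I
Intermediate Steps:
O = -⅔ (O = -2*⅓ = -⅔ ≈ -0.66667)
S(W) = 1 + 2*W (S(W) = -5 + ((6 + W) + W) = -5 + (6 + 2*W) = 1 + 2*W)
h(Y, d) = (1 + 2*Y)²
√(R((-1 + 5*h(O, 2)) - 35) - 49628) = √(((-1 + 5*(1 + 2*(-⅔))²) - 35) - 49628) = √(((-1 + 5*(1 - 4/3)²) - 35) - 49628) = √(((-1 + 5*(-⅓)²) - 35) - 49628) = √(((-1 + 5*(⅑)) - 35) - 49628) = √(((-1 + 5/9) - 35) - 49628) = √((-4/9 - 35) - 49628) = √(-319/9 - 49628) = √(-446971/9) = I*√446971/3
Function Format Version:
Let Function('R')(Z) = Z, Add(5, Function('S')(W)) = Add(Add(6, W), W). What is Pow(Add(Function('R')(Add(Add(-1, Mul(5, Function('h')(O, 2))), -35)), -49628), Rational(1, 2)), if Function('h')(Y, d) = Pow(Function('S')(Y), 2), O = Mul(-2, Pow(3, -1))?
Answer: Mul(Rational(1, 3), I, Pow(446971, Rational(1, 2))) ≈ Mul(222.85, I)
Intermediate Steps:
O = Rational(-2, 3) (O = Mul(-2, Rational(1, 3)) = Rational(-2, 3) ≈ -0.66667)
Function('S')(W) = Add(1, Mul(2, W)) (Function('S')(W) = Add(-5, Add(Add(6, W), W)) = Add(-5, Add(6, Mul(2, W))) = Add(1, Mul(2, W)))
Function('h')(Y, d) = Pow(Add(1, Mul(2, Y)), 2)
Pow(Add(Function('R')(Add(Add(-1, Mul(5, Function('h')(O, 2))), -35)), -49628), Rational(1, 2)) = Pow(Add(Add(Add(-1, Mul(5, Pow(Add(1, Mul(2, Rational(-2, 3))), 2))), -35), -49628), Rational(1, 2)) = Pow(Add(Add(Add(-1, Mul(5, Pow(Add(1, Rational(-4, 3)), 2))), -35), -49628), Rational(1, 2)) = Pow(Add(Add(Add(-1, Mul(5, Pow(Rational(-1, 3), 2))), -35), -49628), Rational(1, 2)) = Pow(Add(Add(Add(-1, Mul(5, Rational(1, 9))), -35), -49628), Rational(1, 2)) = Pow(Add(Add(Add(-1, Rational(5, 9)), -35), -49628), Rational(1, 2)) = Pow(Add(Add(Rational(-4, 9), -35), -49628), Rational(1, 2)) = Pow(Add(Rational(-319, 9), -49628), Rational(1, 2)) = Pow(Rational(-446971, 9), Rational(1, 2)) = Mul(Rational(1, 3), I, Pow(446971, Rational(1, 2)))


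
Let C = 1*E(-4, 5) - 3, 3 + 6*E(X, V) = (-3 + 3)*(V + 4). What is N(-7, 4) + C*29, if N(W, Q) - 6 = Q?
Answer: -183/2 ≈ -91.500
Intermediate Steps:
E(X, V) = -½ (E(X, V) = -½ + ((-3 + 3)*(V + 4))/6 = -½ + (0*(4 + V))/6 = -½ + (⅙)*0 = -½ + 0 = -½)
N(W, Q) = 6 + Q
C = -7/2 (C = 1*(-½) - 3 = -½ - 3 = -7/2 ≈ -3.5000)
N(-7, 4) + C*29 = (6 + 4) - 7/2*29 = 10 - 203/2 = -183/2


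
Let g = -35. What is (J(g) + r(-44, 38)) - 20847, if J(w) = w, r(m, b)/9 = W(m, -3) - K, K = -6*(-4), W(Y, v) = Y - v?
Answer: -21467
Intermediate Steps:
K = 24
r(m, b) = -189 + 9*m (r(m, b) = 9*((m - 1*(-3)) - 1*24) = 9*((m + 3) - 24) = 9*((3 + m) - 24) = 9*(-21 + m) = -189 + 9*m)
(J(g) + r(-44, 38)) - 20847 = (-35 + (-189 + 9*(-44))) - 20847 = (-35 + (-189 - 396)) - 20847 = (-35 - 585) - 20847 = -620 - 20847 = -21467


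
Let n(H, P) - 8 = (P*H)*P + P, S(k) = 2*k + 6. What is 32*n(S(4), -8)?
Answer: 28672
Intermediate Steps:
S(k) = 6 + 2*k
n(H, P) = 8 + P + H*P² (n(H, P) = 8 + ((P*H)*P + P) = 8 + ((H*P)*P + P) = 8 + (H*P² + P) = 8 + (P + H*P²) = 8 + P + H*P²)
32*n(S(4), -8) = 32*(8 - 8 + (6 + 2*4)*(-8)²) = 32*(8 - 8 + (6 + 8)*64) = 32*(8 - 8 + 14*64) = 32*(8 - 8 + 896) = 32*896 = 28672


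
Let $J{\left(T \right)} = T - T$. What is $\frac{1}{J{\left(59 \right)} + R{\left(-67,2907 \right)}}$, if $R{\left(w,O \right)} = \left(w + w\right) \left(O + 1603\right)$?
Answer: $- \frac{1}{604340} \approx -1.6547 \cdot 10^{-6}$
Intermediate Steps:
$R{\left(w,O \right)} = 2 w \left(1603 + O\right)$
$J{\left(T \right)} = 0$
$\frac{1}{J{\left(59 \right)} + R{\left(-67,2907 \right)}} = \frac{1}{0 + 2 \left(-67\right) \left(1603 + 2907\right)} = \frac{1}{0 + 2 \left(-67\right) 4510} = \frac{1}{0 - 604340} = \frac{1}{-604340} = - \frac{1}{604340}$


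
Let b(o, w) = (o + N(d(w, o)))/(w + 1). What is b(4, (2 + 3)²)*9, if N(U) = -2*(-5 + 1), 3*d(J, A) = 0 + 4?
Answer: 54/13 ≈ 4.1538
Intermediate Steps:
d(J, A) = 4/3 (d(J, A) = (0 + 4)/3 = (⅓)*4 = 4/3)
N(U) = 8 (N(U) = -2*(-4) = 8)
b(o, w) = (8 + o)/(1 + w) (b(o, w) = (o + 8)/(w + 1) = (8 + o)/(1 + w))
b(4, (2 + 3)²)*9 = ((8 + 4)/(1 + (2 + 3)²))*9 = (12/(1 + 5²))*9 = (12/(1 + 25))*9 = (12/26)*9 = ((1/26)*12)*9 = (6/13)*9 = 54/13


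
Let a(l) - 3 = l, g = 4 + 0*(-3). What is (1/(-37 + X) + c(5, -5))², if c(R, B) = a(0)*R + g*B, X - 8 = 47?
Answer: 7921/324 ≈ 24.448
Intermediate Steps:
g = 4 (g = 4 + 0 = 4)
X = 55 (X = 8 + 47 = 55)
a(l) = 3 + l
c(R, B) = 3*R + 4*B (c(R, B) = (3 + 0)*R + 4*B = 3*R + 4*B)
(1/(-37 + X) + c(5, -5))² = (1/(-37 + 55) + (3*5 + 4*(-5)))² = (1/18 + (15 - 20))² = (1/18 - 5)² = (-89/18)² = 7921/324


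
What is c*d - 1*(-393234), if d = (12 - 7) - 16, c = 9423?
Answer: 289581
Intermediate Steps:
d = -11 (d = 5 - 16 = -11)
c*d - 1*(-393234) = 9423*(-11) - 1*(-393234) = -103653 + 393234 = 289581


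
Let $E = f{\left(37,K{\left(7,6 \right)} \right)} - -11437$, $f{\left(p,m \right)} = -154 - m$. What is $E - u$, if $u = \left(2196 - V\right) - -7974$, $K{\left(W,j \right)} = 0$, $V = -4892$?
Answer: $-3779$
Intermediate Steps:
$E = 11283$ ($E = \left(-154 - 0\right) - -11437 = \left(-154 + 0\right) + 11437 = -154 + 11437 = 11283$)
$u = 15062$ ($u = \left(2196 - -4892\right) - -7974 = \left(2196 + 4892\right) + 7974 = 7088 + 7974 = 15062$)
$E - u = 11283 - 15062 = -3779$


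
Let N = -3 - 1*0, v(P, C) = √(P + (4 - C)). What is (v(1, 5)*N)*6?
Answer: 0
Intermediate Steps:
v(P, C) = √(4 + P - C)
N = -3 (N = -3 + 0 = -3)
(v(1, 5)*N)*6 = (√(4 + 1 - 1*5)*(-3))*6 = (√(4 + 1 - 5)*(-3))*6 = (√0*(-3))*6 = (0*(-3))*6 = 0*6 = 0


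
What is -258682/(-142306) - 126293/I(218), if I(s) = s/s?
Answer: -8985996488/71153 ≈ -1.2629e+5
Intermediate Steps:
I(s) = 1
-258682/(-142306) - 126293/I(218) = -258682/(-142306) - 126293/1 = -258682*(-1/142306) - 126293*1 = 129341/71153 - 126293 = -8985996488/71153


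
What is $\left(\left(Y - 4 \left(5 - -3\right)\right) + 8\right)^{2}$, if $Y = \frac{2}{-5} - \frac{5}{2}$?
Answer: $\frac{72361}{100} \approx 723.61$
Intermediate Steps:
$Y = - \frac{29}{10}$ ($Y = 2 \left(- \frac{1}{5}\right) - \frac{5}{2} = - \frac{2}{5} - \frac{5}{2} = - \frac{29}{10} \approx -2.9$)
$\left(\left(Y - 4 \left(5 - -3\right)\right) + 8\right)^{2} = \left(\left(- \frac{29}{10} - 4 \left(5 - -3\right)\right) + 8\right)^{2} = \left(\left(- \frac{29}{10} - 4 \left(5 + 3\right)\right) + 8\right)^{2} = \left(\left(- \frac{29}{10} - 32\right) + 8\right)^{2} = \left(- \frac{349}{10} + 8\right)^{2} = \left(- \frac{269}{10}\right)^{2} = \frac{72361}{100}$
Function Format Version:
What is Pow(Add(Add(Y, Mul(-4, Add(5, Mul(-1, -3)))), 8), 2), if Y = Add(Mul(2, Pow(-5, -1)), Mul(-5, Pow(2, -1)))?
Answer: Rational(72361, 100) ≈ 723.61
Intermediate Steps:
Y = Rational(-29, 10) (Y = Add(Mul(2, Rational(-1, 5)), Mul(-5, Rational(1, 2))) = Add(Rational(-2, 5), Rational(-5, 2)) = Rational(-29, 10) ≈ -2.9000)
Pow(Add(Add(Y, Mul(-4, Add(5, Mul(-1, -3)))), 8), 2) = Pow(Add(Add(Rational(-29, 10), Mul(-4, Add(5, Mul(-1, -3)))), 8), 2) = Pow(Add(Add(Rational(-29, 10), Mul(-4, Add(5, 3))), 8), 2) = Pow(Add(Add(Rational(-29, 10), Mul(-4, 8)), 8), 2) = Pow(Add(Add(Rational(-29, 10), -32), 8), 2) = Pow(Add(Rational(-349, 10), 8), 2) = Pow(Rational(-269, 10), 2) = Rational(72361, 100)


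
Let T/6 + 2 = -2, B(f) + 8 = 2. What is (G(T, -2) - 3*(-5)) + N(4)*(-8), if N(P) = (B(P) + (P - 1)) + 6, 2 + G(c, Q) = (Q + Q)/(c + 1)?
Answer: -249/23 ≈ -10.826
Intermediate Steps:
B(f) = -6 (B(f) = -8 + 2 = -6)
T = -24 (T = -12 + 6*(-2) = -12 - 12 = -24)
G(c, Q) = -2 + 2*Q/(1 + c) (G(c, Q) = -2 + (Q + Q)/(c + 1) = -2 + (2*Q)/(1 + c) = -2 + 2*Q/(1 + c))
N(P) = -1 + P (N(P) = (-6 + (P - 1)) + 6 = (-6 + (-1 + P)) + 6 = (-7 + P) + 6 = -1 + P)
(G(T, -2) - 3*(-5)) + N(4)*(-8) = (2*(-1 - 2 - 1*(-24))/(1 - 24) - 3*(-5)) + (-1 + 4)*(-8) = (2*(-1 - 2 + 24)/(-23) + 15) + 3*(-8) = (2*(-1/23)*21 + 15) - 24 = (-42/23 + 15) - 24 = 303/23 - 24 = -249/23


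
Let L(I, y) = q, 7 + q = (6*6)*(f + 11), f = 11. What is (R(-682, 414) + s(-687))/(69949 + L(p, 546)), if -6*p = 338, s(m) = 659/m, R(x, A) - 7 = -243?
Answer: -162791/48594258 ≈ -0.0033500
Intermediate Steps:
R(x, A) = -236 (R(x, A) = 7 - 243 = -236)
p = -169/3 (p = -⅙*338 = -169/3 ≈ -56.333)
q = 785 (q = -7 + (6*6)*(11 + 11) = -7 + 36*22 = -7 + 792 = 785)
L(I, y) = 785
(R(-682, 414) + s(-687))/(69949 + L(p, 546)) = (-236 + 659/(-687))/(69949 + 785) = (-236 + 659*(-1/687))/70734 = (-236 - 659/687)*(1/70734) = -162791/687*1/70734 = -162791/48594258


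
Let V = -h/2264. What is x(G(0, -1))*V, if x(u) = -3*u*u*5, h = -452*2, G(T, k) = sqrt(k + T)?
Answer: 1695/283 ≈ 5.9894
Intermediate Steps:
G(T, k) = sqrt(T + k)
h = -904
V = 113/283 (V = -(-904)/2264 = -1*(-113/283) = 113/283 ≈ 0.39929)
x(u) = -15*u**2 (x(u) = -3*u**2*5 = -15*u**2)
x(G(0, -1))*V = -15*(sqrt(0 - 1))**2*(113/283) = -15*(sqrt(-1))**2*(113/283) = -15*I**2*(113/283) = -15*(-1)*(113/283) = 15*(113/283) = 1695/283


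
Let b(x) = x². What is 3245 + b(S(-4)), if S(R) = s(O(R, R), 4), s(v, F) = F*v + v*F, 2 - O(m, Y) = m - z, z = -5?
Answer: 3309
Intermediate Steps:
O(m, Y) = -3 - m (O(m, Y) = 2 - (m - 1*(-5)) = 2 - (m + 5) = 2 - (5 + m) = 2 + (-5 - m) = -3 - m)
s(v, F) = 2*F*v (s(v, F) = F*v + F*v = 2*F*v)
S(R) = -24 - 8*R (S(R) = 2*4*(-3 - R) = -24 - 8*R)
3245 + b(S(-4)) = 3245 + (-24 - 8*(-4))² = 3245 + (-24 + 32)² = 3245 + 8² = 3245 + 64 = 3309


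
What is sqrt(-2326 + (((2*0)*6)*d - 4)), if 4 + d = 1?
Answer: I*sqrt(2330) ≈ 48.27*I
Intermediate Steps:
d = -3 (d = -4 + 1 = -3)
sqrt(-2326 + (((2*0)*6)*d - 4)) = sqrt(-2326 + (((2*0)*6)*(-3) - 4)) = sqrt(-2326 + ((0*6)*(-3) - 4)) = sqrt(-2326 + (0*(-3) - 4)) = sqrt(-2326 + (0 - 4)) = sqrt(-2326 - 4) = sqrt(-2330) = I*sqrt(2330)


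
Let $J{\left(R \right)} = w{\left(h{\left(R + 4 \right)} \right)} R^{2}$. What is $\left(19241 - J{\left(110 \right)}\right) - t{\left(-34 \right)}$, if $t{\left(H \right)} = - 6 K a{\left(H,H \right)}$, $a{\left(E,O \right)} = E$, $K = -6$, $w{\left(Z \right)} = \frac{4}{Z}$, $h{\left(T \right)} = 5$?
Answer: $10785$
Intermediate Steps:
$J{\left(R \right)} = \frac{4 R^{2}}{5}$ ($J{\left(R \right)} = \frac{4}{5} R^{2} = 4 \cdot \frac{1}{5} R^{2} = \frac{4 R^{2}}{5}$)
$t{\left(H \right)} = 36 H$ ($t{\left(H \right)} = \left(-6\right) \left(-6\right) H = 36 H$)
$\left(19241 - J{\left(110 \right)}\right) - t{\left(-34 \right)} = \left(19241 - \frac{4 \cdot 110^{2}}{5}\right) - 36 \left(-34\right) = \left(19241 - \frac{4}{5} \cdot 12100\right) - -1224 = \left(19241 - 9680\right) + 1224 = 9561 + 1224 = 10785$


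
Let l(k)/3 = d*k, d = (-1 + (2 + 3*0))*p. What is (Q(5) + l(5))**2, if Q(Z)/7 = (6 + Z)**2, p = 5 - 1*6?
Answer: 692224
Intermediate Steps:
p = -1 (p = 5 - 6 = -1)
d = -1 (d = (-1 + (2 + 3*0))*(-1) = (-1 + (2 + 0))*(-1) = (-1 + 2)*(-1) = 1*(-1) = -1)
Q(Z) = 7*(6 + Z)**2
l(k) = -3*k (l(k) = 3*(-k) = -3*k)
(Q(5) + l(5))**2 = (7*(6 + 5)**2 - 3*5)**2 = (7*11**2 - 15)**2 = (7*121 - 15)**2 = (847 - 15)**2 = 832**2 = 692224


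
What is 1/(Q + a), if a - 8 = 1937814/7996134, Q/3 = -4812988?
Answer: -1332689/19242637509715 ≈ -6.9257e-8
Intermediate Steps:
Q = -14438964 (Q = 3*(-4812988) = -14438964)
a = 10984481/1332689 (a = 8 + 1937814/7996134 = 8 + 1937814*(1/7996134) = 8 + 322969/1332689 = 10984481/1332689 ≈ 8.2423)
1/(Q + a) = 1/(-14438964 + 10984481/1332689) = 1/(-19242637509715/1332689) = -1332689/19242637509715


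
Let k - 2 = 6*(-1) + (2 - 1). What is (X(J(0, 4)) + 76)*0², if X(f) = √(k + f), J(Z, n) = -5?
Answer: 0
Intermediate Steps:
k = -3 (k = 2 + (6*(-1) + (2 - 1)) = 2 + (-6 + 1) = 2 - 5 = -3)
X(f) = √(-3 + f)
(X(J(0, 4)) + 76)*0² = (√(-3 - 5) + 76)*0² = (√(-8) + 76)*0 = (2*I*√2 + 76)*0 = (76 + 2*I*√2)*0 = 0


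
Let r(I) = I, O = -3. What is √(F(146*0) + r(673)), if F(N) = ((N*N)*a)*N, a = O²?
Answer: √673 ≈ 25.942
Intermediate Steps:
a = 9 (a = (-3)² = 9)
F(N) = 9*N³ (F(N) = ((N*N)*9)*N = (N²*9)*N = (9*N²)*N = 9*N³)
√(F(146*0) + r(673)) = √(9*(146*0)³ + 673) = √(9*0³ + 673) = √(9*0 + 673) = √(0 + 673) = √673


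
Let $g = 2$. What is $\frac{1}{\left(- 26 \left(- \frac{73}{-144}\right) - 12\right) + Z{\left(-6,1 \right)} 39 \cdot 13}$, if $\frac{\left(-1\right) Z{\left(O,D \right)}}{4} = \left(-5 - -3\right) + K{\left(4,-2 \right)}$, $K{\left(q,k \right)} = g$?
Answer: $- \frac{72}{1813} \approx -0.039713$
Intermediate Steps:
$K{\left(q,k \right)} = 2$
$Z{\left(O,D \right)} = 0$ ($Z{\left(O,D \right)} = - 4 \left(\left(-5 - -3\right) + 2\right) = - 4 \left(\left(-5 + 3\right) + 2\right) = - 4 \left(-2 + 2\right) = \left(-4\right) 0 = 0$)
$\frac{1}{\left(- 26 \left(- \frac{73}{-144}\right) - 12\right) + Z{\left(-6,1 \right)} 39 \cdot 13} = \frac{1}{\left(- 26 \left(- \frac{73}{-144}\right) - 12\right) + 0 \cdot 39 \cdot 13} = \frac{1}{\left(- 26 \left(\left(-73\right) \left(- \frac{1}{144}\right)\right) - 12\right) + 0 \cdot 13} = \frac{1}{\left(\left(-26\right) \frac{73}{144} - 12\right) + 0} = \frac{1}{\left(- \frac{949}{72} - 12\right) + 0} = \frac{1}{- \frac{1813}{72} + 0} = \frac{1}{- \frac{1813}{72}} = - \frac{72}{1813}$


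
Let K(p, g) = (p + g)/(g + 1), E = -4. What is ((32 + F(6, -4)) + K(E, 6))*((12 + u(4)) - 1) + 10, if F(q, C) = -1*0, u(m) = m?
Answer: 3460/7 ≈ 494.29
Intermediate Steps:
K(p, g) = (g + p)/(1 + g)
F(q, C) = 0
((32 + F(6, -4)) + K(E, 6))*((12 + u(4)) - 1) + 10 = ((32 + 0) + (6 - 4)/(1 + 6))*((12 + 4) - 1) + 10 = (32 + 2/7)*(16 - 1) + 10 = (32 + (⅐)*2)*15 + 10 = (32 + 2/7)*15 + 10 = (226/7)*15 + 10 = 3390/7 + 10 = 3460/7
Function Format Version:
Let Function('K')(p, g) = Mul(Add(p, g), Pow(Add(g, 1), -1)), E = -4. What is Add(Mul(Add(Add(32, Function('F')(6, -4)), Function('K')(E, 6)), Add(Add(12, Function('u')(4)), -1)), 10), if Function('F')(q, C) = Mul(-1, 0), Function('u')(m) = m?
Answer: Rational(3460, 7) ≈ 494.29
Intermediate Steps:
Function('K')(p, g) = Mul(Pow(Add(1, g), -1), Add(g, p)) (Function('K')(p, g) = Mul(Add(g, p), Pow(Add(1, g), -1)) = Mul(Pow(Add(1, g), -1), Add(g, p)))
Function('F')(q, C) = 0
Add(Mul(Add(Add(32, Function('F')(6, -4)), Function('K')(E, 6)), Add(Add(12, Function('u')(4)), -1)), 10) = Add(Mul(Add(Add(32, 0), Mul(Pow(Add(1, 6), -1), Add(6, -4))), Add(Add(12, 4), -1)), 10) = Add(Mul(Add(32, Mul(Pow(7, -1), 2)), Add(16, -1)), 10) = Add(Mul(Add(32, Mul(Rational(1, 7), 2)), 15), 10) = Add(Mul(Add(32, Rational(2, 7)), 15), 10) = Add(Mul(Rational(226, 7), 15), 10) = Add(Rational(3390, 7), 10) = Rational(3460, 7)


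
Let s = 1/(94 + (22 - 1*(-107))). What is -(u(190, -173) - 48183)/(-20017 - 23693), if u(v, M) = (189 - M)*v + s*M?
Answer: 765493/1624555 ≈ 0.47120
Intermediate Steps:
s = 1/223 (s = 1/(94 + (22 + 107)) = 1/(94 + 129) = 1/223 ≈ 0.0044843)
u(v, M) = M/223 + v*(189 - M) (u(v, M) = (189 - M)*v + M/223 = v*(189 - M) + M/223 = M/223 + v*(189 - M))
-(u(190, -173) - 48183)/(-20017 - 23693) = -((189*190 + (1/223)*(-173) - 1*(-173)*190) - 48183)/(-20017 - 23693) = -((35910 - 173/223 + 32870) - 48183)/(-43710) = -(15337767/223 - 48183)*(-1)/43710 = -4592958*(-1)/(223*43710) = -1*(-765493/1624555) = 765493/1624555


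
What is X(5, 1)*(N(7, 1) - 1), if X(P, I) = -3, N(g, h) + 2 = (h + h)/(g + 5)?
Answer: 17/2 ≈ 8.5000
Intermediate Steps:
N(g, h) = -2 + 2*h/(5 + g) (N(g, h) = -2 + (h + h)/(g + 5) = -2 + (2*h)/(5 + g) = -2 + 2*h/(5 + g))
X(5, 1)*(N(7, 1) - 1) = -3*(2*(-5 + 1 - 1*7)/(5 + 7) - 1) = -3*(2*(-5 + 1 - 7)/12 - 1) = -3*(2*(1/12)*(-11) - 1) = -3*(-11/6 - 1) = -3*(-17/6) = 17/2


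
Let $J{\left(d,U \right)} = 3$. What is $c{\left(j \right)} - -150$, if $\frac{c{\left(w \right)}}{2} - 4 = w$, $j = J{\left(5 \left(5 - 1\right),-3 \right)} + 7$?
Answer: $178$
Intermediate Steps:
$j = 10$ ($j = 3 + 7 = 10$)
$c{\left(w \right)} = 8 + 2 w$
$c{\left(j \right)} - -150 = \left(8 + 2 \cdot 10\right) - -150 = \left(8 + 20\right) + 150 = 28 + 150 = 178$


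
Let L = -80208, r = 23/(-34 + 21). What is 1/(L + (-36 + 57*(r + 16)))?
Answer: -13/1032627 ≈ -1.2589e-5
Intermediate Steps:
r = -23/13 (r = 23/(-13) = 23*(-1/13) = -23/13 ≈ -1.7692)
1/(L + (-36 + 57*(r + 16))) = 1/(-80208 + (-36 + 57*(-23/13 + 16))) = 1/(-80208 + (-36 + 57*(185/13))) = 1/(-80208 + (-36 + 10545/13)) = 1/(-80208 + 10077/13) = 1/(-1032627/13) = -13/1032627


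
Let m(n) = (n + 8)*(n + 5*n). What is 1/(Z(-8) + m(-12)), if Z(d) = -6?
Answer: 1/282 ≈ 0.0035461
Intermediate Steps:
m(n) = 6*n*(8 + n) (m(n) = (8 + n)*(6*n) = 6*n*(8 + n))
1/(Z(-8) + m(-12)) = 1/(-6 + 6*(-12)*(8 - 12)) = 1/(-6 + 6*(-12)*(-4)) = 1/(-6 + 288) = 1/282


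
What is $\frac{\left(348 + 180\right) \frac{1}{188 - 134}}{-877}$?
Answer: $- \frac{88}{7893} \approx -0.011149$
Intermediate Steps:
$\frac{\left(348 + 180\right) \frac{1}{188 - 134}}{-877} = \frac{528}{54} \left(- \frac{1}{877}\right) = 528 \cdot \frac{1}{54} \left(- \frac{1}{877}\right) = \frac{88}{9} \left(- \frac{1}{877}\right) = - \frac{88}{7893}$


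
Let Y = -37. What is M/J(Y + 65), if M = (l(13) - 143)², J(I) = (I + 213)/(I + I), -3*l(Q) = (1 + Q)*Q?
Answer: 20905976/2169 ≈ 9638.5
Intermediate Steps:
l(Q) = -Q*(1 + Q)/3 (l(Q) = -(1 + Q)*Q/3 = -Q*(1 + Q)/3)
J(I) = (213 + I)/(2*I) (J(I) = (213 + I)/((2*I)) = (213 + I)*(1/(2*I)) = (213 + I)/(2*I))
M = 373321/9 (M = (-⅓*13*(1 + 13) - 143)² = (-⅓*13*14 - 143)² = (-182/3 - 143)² = (-611/3)² = 373321/9 ≈ 41480.)
M/J(Y + 65) = 373321/(9*(((213 + (-37 + 65))/(2*(-37 + 65))))) = 373321/(9*(((½)*(213 + 28)/28))) = 373321/(9*(((½)*(1/28)*241))) = 373321/(9*(241/56)) = (373321/9)*(56/241) = 20905976/2169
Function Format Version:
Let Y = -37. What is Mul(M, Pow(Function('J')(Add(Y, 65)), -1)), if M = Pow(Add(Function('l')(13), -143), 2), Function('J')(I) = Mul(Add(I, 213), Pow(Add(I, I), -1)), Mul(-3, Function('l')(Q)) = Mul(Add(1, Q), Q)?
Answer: Rational(20905976, 2169) ≈ 9638.5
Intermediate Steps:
Function('l')(Q) = Mul(Rational(-1, 3), Q, Add(1, Q)) (Function('l')(Q) = Mul(Rational(-1, 3), Mul(Add(1, Q), Q)) = Mul(Rational(-1, 3), Mul(Q, Add(1, Q))) = Mul(Rational(-1, 3), Q, Add(1, Q)))
Function('J')(I) = Mul(Rational(1, 2), Pow(I, -1), Add(213, I)) (Function('J')(I) = Mul(Add(213, I), Pow(Mul(2, I), -1)) = Mul(Add(213, I), Mul(Rational(1, 2), Pow(I, -1))) = Mul(Rational(1, 2), Pow(I, -1), Add(213, I)))
M = Rational(373321, 9) (M = Pow(Add(Mul(Rational(-1, 3), 13, Add(1, 13)), -143), 2) = Pow(Add(Mul(Rational(-1, 3), 13, 14), -143), 2) = Pow(Add(Rational(-182, 3), -143), 2) = Pow(Rational(-611, 3), 2) = Rational(373321, 9) ≈ 41480.)
Mul(M, Pow(Function('J')(Add(Y, 65)), -1)) = Mul(Rational(373321, 9), Pow(Mul(Rational(1, 2), Pow(Add(-37, 65), -1), Add(213, Add(-37, 65))), -1)) = Mul(Rational(373321, 9), Pow(Mul(Rational(1, 2), Pow(28, -1), Add(213, 28)), -1)) = Mul(Rational(373321, 9), Pow(Mul(Rational(1, 2), Rational(1, 28), 241), -1)) = Mul(Rational(373321, 9), Pow(Rational(241, 56), -1)) = Mul(Rational(373321, 9), Rational(56, 241)) = Rational(20905976, 2169)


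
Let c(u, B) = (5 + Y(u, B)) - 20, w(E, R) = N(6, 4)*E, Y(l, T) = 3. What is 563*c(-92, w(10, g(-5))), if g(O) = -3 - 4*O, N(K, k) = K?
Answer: -6756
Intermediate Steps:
w(E, R) = 6*E
c(u, B) = -12 (c(u, B) = (5 + 3) - 20 = 8 - 20 = -12)
563*c(-92, w(10, g(-5))) = 563*(-12) = -6756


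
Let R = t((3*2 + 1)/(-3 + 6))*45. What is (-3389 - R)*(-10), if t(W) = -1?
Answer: 33440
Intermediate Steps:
R = -45 (R = -1*45 = -45)
(-3389 - R)*(-10) = (-3389 - 1*(-45))*(-10) = (-3389 + 45)*(-10) = -3344*(-10) = 33440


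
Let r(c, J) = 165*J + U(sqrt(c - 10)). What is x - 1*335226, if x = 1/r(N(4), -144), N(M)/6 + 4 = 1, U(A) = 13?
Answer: -7960611823/23747 ≈ -3.3523e+5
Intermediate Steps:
N(M) = -18 (N(M) = -24 + 6*1 = -24 + 6 = -18)
r(c, J) = 13 + 165*J (r(c, J) = 165*J + 13 = 13 + 165*J)
x = -1/23747 (x = 1/(13 + 165*(-144)) = 1/(13 - 23760) = 1/(-23747) = -1/23747 ≈ -4.2111e-5)
x - 1*335226 = -1/23747 - 1*335226 = -1/23747 - 335226 = -7960611823/23747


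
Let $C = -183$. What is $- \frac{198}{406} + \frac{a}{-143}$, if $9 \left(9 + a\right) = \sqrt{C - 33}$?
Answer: $- \frac{12330}{29029} - \frac{2 i \sqrt{6}}{429} \approx -0.42475 - 0.01142 i$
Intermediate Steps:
$a = -9 + \frac{2 i \sqrt{6}}{3}$ ($a = -9 + \frac{\sqrt{-183 - 33}}{9} = -9 + \frac{\sqrt{-216}}{9} = -9 + \frac{6 i \sqrt{6}}{9} = -9 + \frac{2 i \sqrt{6}}{3} \approx -9.0 + 1.633 i$)
$- \frac{198}{406} + \frac{a}{-143} = - \frac{198}{406} + \frac{-9 + \frac{2 i \sqrt{6}}{3}}{-143} = \left(-198\right) \frac{1}{406} + \left(-9 + \frac{2 i \sqrt{6}}{3}\right) \left(- \frac{1}{143}\right) = - \frac{99}{203} + \left(\frac{9}{143} - \frac{2 i \sqrt{6}}{429}\right) = - \frac{12330}{29029} - \frac{2 i \sqrt{6}}{429}$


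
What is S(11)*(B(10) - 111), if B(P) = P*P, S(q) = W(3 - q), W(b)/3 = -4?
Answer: 132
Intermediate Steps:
W(b) = -12 (W(b) = 3*(-4) = -12)
S(q) = -12
B(P) = P²
S(11)*(B(10) - 111) = -12*(10² - 111) = -12*(100 - 111) = -12*(-11) = 132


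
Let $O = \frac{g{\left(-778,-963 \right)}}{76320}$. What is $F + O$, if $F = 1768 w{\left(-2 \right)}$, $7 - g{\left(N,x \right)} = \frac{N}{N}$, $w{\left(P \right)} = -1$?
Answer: $- \frac{22488959}{12720} \approx -1768.0$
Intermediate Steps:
$g{\left(N,x \right)} = 6$ ($g{\left(N,x \right)} = 7 - \frac{N}{N} = 7 - 1 = 6$)
$F = -1768$ ($F = 1768 \left(-1\right) = -1768$)
$O = \frac{1}{12720}$ ($O = \frac{6}{76320} = 6 \cdot \frac{1}{76320} = \frac{1}{12720} \approx 7.8616 \cdot 10^{-5}$)
$F + O = -1768 + \frac{1}{12720} = - \frac{22488959}{12720}$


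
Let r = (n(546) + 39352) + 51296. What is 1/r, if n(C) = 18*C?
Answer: 1/100476 ≈ 9.9526e-6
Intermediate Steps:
r = 100476 (r = (18*546 + 39352) + 51296 = (9828 + 39352) + 51296 = 49180 + 51296 = 100476)
1/r = 1/100476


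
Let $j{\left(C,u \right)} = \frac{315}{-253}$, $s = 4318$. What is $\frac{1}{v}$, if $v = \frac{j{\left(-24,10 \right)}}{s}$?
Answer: $- \frac{1092454}{315} \approx -3468.1$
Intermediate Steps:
$j{\left(C,u \right)} = - \frac{315}{253}$ ($j{\left(C,u \right)} = 315 \left(- \frac{1}{253}\right) = - \frac{315}{253}$)
$v = - \frac{315}{1092454}$ ($v = - \frac{315}{253 \cdot 4318} = \left(- \frac{315}{253}\right) \frac{1}{4318} = - \frac{315}{1092454} \approx -0.00028834$)
$\frac{1}{v} = \frac{1}{- \frac{315}{1092454}} = - \frac{1092454}{315}$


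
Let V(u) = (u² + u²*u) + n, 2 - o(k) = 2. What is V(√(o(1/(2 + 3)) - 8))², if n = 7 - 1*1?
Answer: -508 + 64*I*√2 ≈ -508.0 + 90.51*I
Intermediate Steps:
n = 6 (n = 7 - 1 = 6)
o(k) = 0 (o(k) = 2 - 1*2 = 2 - 2 = 0)
V(u) = 6 + u² + u³ (V(u) = (u² + u²*u) + 6 = (u² + u³) + 6 = 6 + u² + u³)
V(√(o(1/(2 + 3)) - 8))² = (6 + (√(0 - 8))² + (√(0 - 8))³)² = (6 + (√(-8))² + (√(-8))³)² = (6 + (2*I*√2)² + (2*I*√2)³)² = (6 - 8 - 16*I*√2)² = (-2 - 16*I*√2)²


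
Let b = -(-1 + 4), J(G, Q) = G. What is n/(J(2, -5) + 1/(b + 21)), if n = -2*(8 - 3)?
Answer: -180/37 ≈ -4.8649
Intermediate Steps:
b = -3 (b = -1*3 = -3)
n = -10 (n = -2*5 = -10)
n/(J(2, -5) + 1/(b + 21)) = -10/(2 + 1/(-3 + 21)) = -10/(2 + 1/18) = -10/37/18 = -10*18/37 = -180/37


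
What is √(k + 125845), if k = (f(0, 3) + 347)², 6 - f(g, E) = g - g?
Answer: √250454 ≈ 500.45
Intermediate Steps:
f(g, E) = 6 (f(g, E) = 6 - (g - g) = 6 - 1*0 = 6 + 0 = 6)
k = 124609 (k = (6 + 347)² = 353² = 124609)
√(k + 125845) = √(124609 + 125845) = √250454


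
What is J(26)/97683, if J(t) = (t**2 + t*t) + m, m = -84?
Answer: 1268/97683 ≈ 0.012981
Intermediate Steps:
J(t) = -84 + 2*t**2 (J(t) = (t**2 + t*t) - 84 = (t**2 + t**2) - 84 = 2*t**2 - 84 = -84 + 2*t**2)
J(26)/97683 = (-84 + 2*26**2)/97683 = (-84 + 2*676)*(1/97683) = (-84 + 1352)*(1/97683) = 1268*(1/97683) = 1268/97683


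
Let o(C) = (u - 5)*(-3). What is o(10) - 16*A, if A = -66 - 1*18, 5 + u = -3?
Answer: 1383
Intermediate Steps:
u = -8 (u = -5 - 3 = -8)
A = -84 (A = -66 - 18 = -84)
o(C) = 39 (o(C) = (-8 - 5)*(-3) = -13*(-3) = 39)
o(10) - 16*A = 39 - 16*(-84) = 39 + 1344 = 1383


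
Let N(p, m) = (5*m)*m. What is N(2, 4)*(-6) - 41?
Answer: -521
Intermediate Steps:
N(p, m) = 5*m**2
N(2, 4)*(-6) - 41 = (5*4**2)*(-6) - 41 = (5*16)*(-6) - 41 = 80*(-6) - 41 = -480 - 41 = -521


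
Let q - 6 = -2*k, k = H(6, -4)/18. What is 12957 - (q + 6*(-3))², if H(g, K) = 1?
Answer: 1037636/81 ≈ 12810.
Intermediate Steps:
k = 1/18 ≈ 0.055556
q = 53/9 (q = 6 - 2*1/18 = 6 - ⅑ = 53/9 ≈ 5.8889)
12957 - (q + 6*(-3))² = 12957 - (53/9 + 6*(-3))² = 12957 - (53/9 - 18)² = 12957 - (-109/9)² = 12957 - 1*11881/81 = 12957 - 11881/81 = 1037636/81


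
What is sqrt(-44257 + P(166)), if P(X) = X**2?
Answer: I*sqrt(16701) ≈ 129.23*I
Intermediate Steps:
sqrt(-44257 + P(166)) = sqrt(-44257 + 166**2) = sqrt(-44257 + 27556) = sqrt(-16701) = I*sqrt(16701)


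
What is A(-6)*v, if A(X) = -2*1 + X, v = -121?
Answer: 968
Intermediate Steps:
A(X) = -2 + X
A(-6)*v = (-2 - 6)*(-121) = -8*(-121) = 968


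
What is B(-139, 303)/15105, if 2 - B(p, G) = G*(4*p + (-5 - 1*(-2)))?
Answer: 169379/15105 ≈ 11.213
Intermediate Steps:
B(p, G) = 2 - G*(-3 + 4*p) (B(p, G) = 2 - G*(4*p + (-5 - 1*(-2))) = 2 - G*(4*p + (-5 + 2)) = 2 - G*(4*p - 3) = 2 - G*(-3 + 4*p))
B(-139, 303)/15105 = (2 + 3*303 - 4*303*(-139))/15105 = (2 + 909 + 168468)*(1/15105) = 169379*(1/15105) = 169379/15105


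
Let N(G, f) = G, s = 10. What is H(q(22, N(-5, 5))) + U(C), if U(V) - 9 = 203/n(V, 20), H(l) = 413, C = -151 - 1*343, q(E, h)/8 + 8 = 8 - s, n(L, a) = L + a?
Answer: 199825/474 ≈ 421.57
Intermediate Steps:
q(E, h) = -80 (q(E, h) = -64 + 8*(8 - 1*10) = -64 + 8*(8 - 10) = -64 + 8*(-2) = -64 - 16 = -80)
C = -494 (C = -151 - 343 = -494)
U(V) = 9 + 203/(20 + V) (U(V) = 9 + 203/(V + 20) = 9 + 203/(20 + V))
H(q(22, N(-5, 5))) + U(C) = 413 + (383 + 9*(-494))/(20 - 494) = 413 + (383 - 4446)/(-474) = 413 - 1/474*(-4063) = 413 + 4063/474 = 199825/474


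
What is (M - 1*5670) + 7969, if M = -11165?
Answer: -8866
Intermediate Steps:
(M - 1*5670) + 7969 = (-11165 - 1*5670) + 7969 = (-11165 - 5670) + 7969 = -16835 + 7969 = -8866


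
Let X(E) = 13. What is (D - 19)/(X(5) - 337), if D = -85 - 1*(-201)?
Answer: -97/324 ≈ -0.29938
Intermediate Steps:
D = 116 (D = -85 + 201 = 116)
(D - 19)/(X(5) - 337) = (116 - 19)/(13 - 337) = 97/(-324) = 97*(-1/324) = -97/324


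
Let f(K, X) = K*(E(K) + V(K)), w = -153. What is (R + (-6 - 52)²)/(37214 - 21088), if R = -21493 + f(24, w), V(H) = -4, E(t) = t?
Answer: -17649/16126 ≈ -1.0944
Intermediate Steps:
f(K, X) = K*(-4 + K) (f(K, X) = K*(K - 4) = K*(-4 + K))
R = -21013 (R = -21493 + 24*(-4 + 24) = -21493 + 24*20 = -21493 + 480 = -21013)
(R + (-6 - 52)²)/(37214 - 21088) = (-21013 + (-6 - 52)²)/(37214 - 21088) = (-21013 + (-58)²)/16126 = (-21013 + 3364)*(1/16126) = -17649*1/16126 = -17649/16126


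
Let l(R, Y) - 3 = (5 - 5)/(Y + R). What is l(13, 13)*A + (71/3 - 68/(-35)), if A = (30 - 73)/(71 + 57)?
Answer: 330647/13440 ≈ 24.602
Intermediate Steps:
l(R, Y) = 3 (l(R, Y) = 3 + (5 - 5)/(Y + R) = 3 + 0/(R + Y) = 3 + 0 = 3)
A = -43/128 ≈ -0.33594
l(13, 13)*A + (71/3 - 68/(-35)) = 3*(-43/128) + (71/3 - 68/(-35)) = -129/128 + (71*(⅓) - 68*(-1/35)) = -129/128 + (71/3 + 68/35) = -129/128 + 2689/105 = 330647/13440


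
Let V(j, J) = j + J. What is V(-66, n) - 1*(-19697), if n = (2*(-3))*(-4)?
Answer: 19655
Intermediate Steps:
n = 24 (n = -6*(-4) = 24)
V(j, J) = J + j
V(-66, n) - 1*(-19697) = (24 - 66) - 1*(-19697) = -42 + 19697 = 19655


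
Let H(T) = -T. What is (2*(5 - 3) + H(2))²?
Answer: 4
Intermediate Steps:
(2*(5 - 3) + H(2))² = (2*(5 - 3) - 1*2)² = (2*2 - 2)² = (4 - 2)² = 2² = 4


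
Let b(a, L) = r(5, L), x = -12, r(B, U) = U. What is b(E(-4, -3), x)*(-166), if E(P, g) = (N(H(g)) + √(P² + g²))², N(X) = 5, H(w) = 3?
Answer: 1992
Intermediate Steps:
E(P, g) = (5 + √(P² + g²))²
b(a, L) = L
b(E(-4, -3), x)*(-166) = -12*(-166) = 1992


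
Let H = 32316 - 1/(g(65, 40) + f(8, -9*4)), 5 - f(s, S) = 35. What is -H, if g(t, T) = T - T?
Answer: -969481/30 ≈ -32316.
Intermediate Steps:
f(s, S) = -30 (f(s, S) = 5 - 1*35 = 5 - 35 = -30)
g(t, T) = 0
H = 969481/30 (H = 32316 - 1/(0 - 30) = 32316 - 1/(-30) = 32316 - 1*(-1/30) = 32316 + 1/30 = 969481/30 ≈ 32316.)
-H = -1*969481/30 = -969481/30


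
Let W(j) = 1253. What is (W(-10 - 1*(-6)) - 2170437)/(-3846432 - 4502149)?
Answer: 2169184/8348581 ≈ 0.25983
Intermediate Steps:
(W(-10 - 1*(-6)) - 2170437)/(-3846432 - 4502149) = (1253 - 2170437)/(-3846432 - 4502149) = -2169184/(-8348581) = -2169184*(-1/8348581) = 2169184/8348581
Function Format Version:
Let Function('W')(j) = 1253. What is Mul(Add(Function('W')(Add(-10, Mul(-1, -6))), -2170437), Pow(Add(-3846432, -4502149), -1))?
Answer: Rational(2169184, 8348581) ≈ 0.25983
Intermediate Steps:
Mul(Add(Function('W')(Add(-10, Mul(-1, -6))), -2170437), Pow(Add(-3846432, -4502149), -1)) = Mul(Add(1253, -2170437), Pow(Add(-3846432, -4502149), -1)) = Mul(-2169184, Pow(-8348581, -1)) = Mul(-2169184, Rational(-1, 8348581)) = Rational(2169184, 8348581)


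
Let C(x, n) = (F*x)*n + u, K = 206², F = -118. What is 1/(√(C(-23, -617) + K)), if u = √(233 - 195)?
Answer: -I/√(1632102 - √38) ≈ -0.00078276*I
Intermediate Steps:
u = √38 ≈ 6.1644
K = 42436
C(x, n) = √38 - 118*n*x (C(x, n) = (-118*x)*n + √38 = -118*n*x + √38 = √38 - 118*n*x)
1/(√(C(-23, -617) + K)) = 1/(√((√38 - 118*(-617)*(-23)) + 42436)) = 1/(√((√38 - 1674538) + 42436)) = 1/(√((-1674538 + √38) + 42436)) = 1/(√(-1632102 + √38)) = (-1632102 + √38)^(-½)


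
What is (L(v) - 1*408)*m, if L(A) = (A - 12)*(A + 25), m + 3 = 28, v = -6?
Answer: -18750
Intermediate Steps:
m = 25 (m = -3 + 28 = 25)
L(A) = (-12 + A)*(25 + A)
(L(v) - 1*408)*m = ((-300 + (-6)² + 13*(-6)) - 1*408)*25 = ((-300 + 36 - 78) - 408)*25 = (-342 - 408)*25 = -750*25 = -18750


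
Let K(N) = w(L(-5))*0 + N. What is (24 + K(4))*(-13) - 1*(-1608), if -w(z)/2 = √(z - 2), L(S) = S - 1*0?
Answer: 1244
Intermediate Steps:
L(S) = S (L(S) = S + 0 = S)
w(z) = -2*√(-2 + z) (w(z) = -2*√(z - 2) = -2*√(-2 + z))
K(N) = N (K(N) = -2*√(-2 - 5)*0 + N = -2*I*√7*0 + N = 0 + N = N)
(24 + K(4))*(-13) - 1*(-1608) = (24 + 4)*(-13) - 1*(-1608) = 28*(-13) + 1608 = -364 + 1608 = 1244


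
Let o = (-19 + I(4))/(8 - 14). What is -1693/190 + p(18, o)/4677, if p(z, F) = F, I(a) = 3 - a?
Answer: -23752583/2665890 ≈ -8.9098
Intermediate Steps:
o = 10/3 (o = (-19 + (3 - 1*4))/(8 - 14) = (-19 + (3 - 4))/(-6) = (-19 - 1)*(-⅙) = -20*(-⅙) = 10/3 ≈ 3.3333)
-1693/190 + p(18, o)/4677 = -1693/190 + (10/3)/4677 = -1693*1/190 + (10/3)*(1/4677) = -1693/190 + 10/14031 = -23752583/2665890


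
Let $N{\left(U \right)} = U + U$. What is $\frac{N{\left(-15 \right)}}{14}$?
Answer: $- \frac{15}{7} \approx -2.1429$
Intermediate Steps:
$N{\left(U \right)} = 2 U$
$\frac{N{\left(-15 \right)}}{14} = \frac{2 \left(-15\right)}{14} = \frac{1}{14} \left(-30\right) = - \frac{15}{7}$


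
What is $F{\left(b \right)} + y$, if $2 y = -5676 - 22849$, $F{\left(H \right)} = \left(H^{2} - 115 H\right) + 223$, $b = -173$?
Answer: $\frac{71569}{2} \approx 35785.0$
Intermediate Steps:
$F{\left(H \right)} = 223 + H^{2} - 115 H$
$y = - \frac{28525}{2}$ ($y = \frac{-5676 - 22849}{2} = \frac{1}{2} \left(-28525\right) = - \frac{28525}{2} \approx -14263.0$)
$F{\left(b \right)} + y = \left(223 + \left(-173\right)^{2} - -19895\right) - \frac{28525}{2} = \left(223 + 29929 + 19895\right) - \frac{28525}{2} = 50047 - \frac{28525}{2} = \frac{71569}{2}$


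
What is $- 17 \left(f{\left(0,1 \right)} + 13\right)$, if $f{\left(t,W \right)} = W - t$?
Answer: $-238$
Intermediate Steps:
$- 17 \left(f{\left(0,1 \right)} + 13\right) = - 17 \left(\left(1 - 0\right) + 13\right) = - 17 \left(\left(1 + 0\right) + 13\right) = - 17 \left(1 + 13\right) = \left(-17\right) 14 = -238$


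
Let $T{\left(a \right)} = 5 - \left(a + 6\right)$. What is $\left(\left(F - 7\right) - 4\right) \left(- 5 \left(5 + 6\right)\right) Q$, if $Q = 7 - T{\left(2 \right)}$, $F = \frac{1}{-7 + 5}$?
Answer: $6325$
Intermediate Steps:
$F = - \frac{1}{2}$ ($F = \frac{1}{-2} = - \frac{1}{2} \approx -0.5$)
$T{\left(a \right)} = -1 - a$ ($T{\left(a \right)} = 5 - \left(6 + a\right) = -1 - a$)
$Q = 10$ ($Q = 7 - \left(-1 - 2\right) = 7 - -3 = 7 + 3 = 10$)
$\left(\left(F - 7\right) - 4\right) \left(- 5 \left(5 + 6\right)\right) Q = \left(\left(- \frac{1}{2} - 7\right) - 4\right) \left(- 5 \left(5 + 6\right)\right) 10 = \left(- \frac{15}{2} - 4\right) \left(\left(-5\right) 11\right) 10 = \left(- \frac{23}{2}\right) \left(-55\right) 10 = \frac{1265}{2} \cdot 10 = 6325$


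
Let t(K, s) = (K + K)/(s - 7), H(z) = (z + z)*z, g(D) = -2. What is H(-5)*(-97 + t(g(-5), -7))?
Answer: -33850/7 ≈ -4835.7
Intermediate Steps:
H(z) = 2*z² (H(z) = (2*z)*z = 2*z²)
t(K, s) = 2*K/(-7 + s) (t(K, s) = (2*K)/(-7 + s) = 2*K/(-7 + s))
H(-5)*(-97 + t(g(-5), -7)) = (2*(-5)²)*(-97 + 2*(-2)/(-7 - 7)) = (2*25)*(-97 + 2*(-2)/(-14)) = 50*(-97 + 2*(-2)*(-1/14)) = 50*(-97 + 2/7) = 50*(-677/7) = -33850/7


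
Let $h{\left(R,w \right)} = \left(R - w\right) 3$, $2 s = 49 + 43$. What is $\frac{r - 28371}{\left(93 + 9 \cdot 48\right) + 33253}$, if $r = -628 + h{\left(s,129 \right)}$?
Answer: $- \frac{14624}{16889} \approx -0.86589$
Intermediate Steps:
$s = 46$ ($s = \frac{49 + 43}{2} = \frac{1}{2} \cdot 92 = 46$)
$h{\left(R,w \right)} = - 3 w + 3 R$
$r = -877$ ($r = -628 + \left(\left(-3\right) 129 + 3 \cdot 46\right) = -628 + \left(-387 + 138\right) = -628 - 249 = -877$)
$\frac{r - 28371}{\left(93 + 9 \cdot 48\right) + 33253} = \frac{-877 - 28371}{\left(93 + 9 \cdot 48\right) + 33253} = - \frac{29248}{\left(93 + 432\right) + 33253} = - \frac{29248}{525 + 33253} = - \frac{29248}{33778} = \left(-29248\right) \frac{1}{33778} = - \frac{14624}{16889}$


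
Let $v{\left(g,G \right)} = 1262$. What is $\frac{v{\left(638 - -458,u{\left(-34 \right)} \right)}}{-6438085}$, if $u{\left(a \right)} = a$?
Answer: $- \frac{1262}{6438085} \approx -0.00019602$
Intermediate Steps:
$\frac{v{\left(638 - -458,u{\left(-34 \right)} \right)}}{-6438085} = \frac{1262}{-6438085} = 1262 \left(- \frac{1}{6438085}\right) = - \frac{1262}{6438085}$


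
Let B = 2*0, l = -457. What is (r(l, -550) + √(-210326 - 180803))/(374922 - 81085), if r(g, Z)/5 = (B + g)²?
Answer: 1044245/293837 + I*√391129/293837 ≈ 3.5538 + 0.0021284*I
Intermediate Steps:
B = 0
r(g, Z) = 5*g² (r(g, Z) = 5*(0 + g)² = 5*g²)
(r(l, -550) + √(-210326 - 180803))/(374922 - 81085) = (5*(-457)² + √(-210326 - 180803))/(374922 - 81085) = (5*208849 + √(-391129))/293837 = (1044245 + I*√391129)*(1/293837) = 1044245/293837 + I*√391129/293837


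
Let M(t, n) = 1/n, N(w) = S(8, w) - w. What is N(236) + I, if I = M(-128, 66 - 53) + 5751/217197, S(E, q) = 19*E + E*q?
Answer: 565999556/313729 ≈ 1804.1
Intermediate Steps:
N(w) = 152 + 7*w (N(w) = 8*(19 + w) - w = (152 + 8*w) - w = 152 + 7*w)
I = 32440/313729 (I = 1/(66 - 53) + 5751/217197 = 1/13 + 5751*(1/217197) = 1/13 + 639/24133 = 32440/313729 ≈ 0.10340)
N(236) + I = (152 + 7*236) + 32440/313729 = (152 + 1652) + 32440/313729 = 1804 + 32440/313729 = 565999556/313729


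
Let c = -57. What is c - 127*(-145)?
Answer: 18358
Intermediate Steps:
c - 127*(-145) = -57 - 127*(-145) = -57 + 18415 = 18358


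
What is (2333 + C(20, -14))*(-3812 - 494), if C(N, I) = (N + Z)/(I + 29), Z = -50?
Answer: -10037286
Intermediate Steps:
C(N, I) = (-50 + N)/(29 + I) (C(N, I) = (N - 50)/(I + 29) = (-50 + N)/(29 + I))
(2333 + C(20, -14))*(-3812 - 494) = (2333 + (-50 + 20)/(29 - 14))*(-3812 - 494) = (2333 - 30/15)*(-4306) = (2333 + (1/15)*(-30))*(-4306) = (2333 - 2)*(-4306) = 2331*(-4306) = -10037286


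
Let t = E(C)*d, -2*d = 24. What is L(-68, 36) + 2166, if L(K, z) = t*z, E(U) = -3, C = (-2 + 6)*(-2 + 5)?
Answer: 3462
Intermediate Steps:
C = 12 (C = 4*3 = 12)
d = -12 (d = -½*24 = -12)
t = 36 (t = -3*(-12) = 36)
L(K, z) = 36*z
L(-68, 36) + 2166 = 36*36 + 2166 = 1296 + 2166 = 3462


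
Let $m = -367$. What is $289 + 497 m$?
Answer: $-182110$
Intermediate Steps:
$289 + 497 m = 289 + 497 \left(-367\right) = 289 - 182399 = -182110$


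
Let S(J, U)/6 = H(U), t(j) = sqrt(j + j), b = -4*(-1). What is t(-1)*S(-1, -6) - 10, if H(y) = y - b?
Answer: -10 - 60*I*sqrt(2) ≈ -10.0 - 84.853*I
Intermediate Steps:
b = 4
H(y) = -4 + y (H(y) = y - 1*4 = y - 4 = -4 + y)
t(j) = sqrt(2)*sqrt(j) (t(j) = sqrt(2*j) = sqrt(2)*sqrt(j))
S(J, U) = -24 + 6*U (S(J, U) = 6*(-4 + U) = -24 + 6*U)
t(-1)*S(-1, -6) - 10 = (sqrt(2)*sqrt(-1))*(-24 + 6*(-6)) - 10 = (sqrt(2)*I)*(-24 - 36) - 10 = (I*sqrt(2))*(-60) - 10 = -60*I*sqrt(2) - 10 = -10 - 60*I*sqrt(2)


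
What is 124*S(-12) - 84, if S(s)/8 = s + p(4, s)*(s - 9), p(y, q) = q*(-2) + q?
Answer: -261972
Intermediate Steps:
p(y, q) = -q (p(y, q) = -2*q + q = -q)
S(s) = 8*s - 8*s*(-9 + s) (S(s) = 8*(s + (-s)*(s - 9)) = 8*(s + (-s)*(-9 + s)) = 8*(s - s*(-9 + s)) = 8*s - 8*s*(-9 + s))
124*S(-12) - 84 = 124*(8*(-12)*(10 - 1*(-12))) - 84 = 124*(8*(-12)*(10 + 12)) - 84 = 124*(8*(-12)*22) - 84 = 124*(-2112) - 84 = -261888 - 84 = -261972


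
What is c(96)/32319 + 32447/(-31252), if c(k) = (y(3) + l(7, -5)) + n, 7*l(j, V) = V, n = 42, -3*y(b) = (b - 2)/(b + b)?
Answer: -65984062289/63632103444 ≈ -1.0370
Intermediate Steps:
y(b) = -(-2 + b)/(6*b) (y(b) = -(b - 2)/(3*(b + b)) = -(-2 + b)/(3*(2*b)) = -(-2 + b)*1/(2*b)/3 = -(-2 + b)/(6*b))
l(j, V) = V/7
c(k) = 5195/126 (c(k) = ((1/6)*(2 - 1*3)/3 + (1/7)*(-5)) + 42 = ((1/6)*(1/3)*(2 - 3) - 5/7) + 42 = ((1/6)*(1/3)*(-1) - 5/7) + 42 = (-1/18 - 5/7) + 42 = -97/126 + 42 = 5195/126)
c(96)/32319 + 32447/(-31252) = (5195/126)/32319 + 32447/(-31252) = (5195/126)*(1/32319) + 32447*(-1/31252) = 5195/4072194 - 32447/31252 = -65984062289/63632103444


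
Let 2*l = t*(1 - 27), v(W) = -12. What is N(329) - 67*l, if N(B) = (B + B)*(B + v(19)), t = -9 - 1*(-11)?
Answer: 210328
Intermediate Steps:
t = 2 (t = -9 + 11 = 2)
N(B) = 2*B*(-12 + B) (N(B) = (B + B)*(B - 12) = (2*B)*(-12 + B) = 2*B*(-12 + B))
l = -26 (l = (2*(1 - 27))/2 = (2*(-26))/2 = (½)*(-52) = -26)
N(329) - 67*l = 2*329*(-12 + 329) - 67*(-26) = 2*329*317 - 1*(-1742) = 208586 + 1742 = 210328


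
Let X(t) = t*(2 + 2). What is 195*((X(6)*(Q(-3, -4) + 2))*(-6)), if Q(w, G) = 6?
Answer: -224640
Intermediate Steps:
X(t) = 4*t (X(t) = t*4 = 4*t)
195*((X(6)*(Q(-3, -4) + 2))*(-6)) = 195*(((4*6)*(6 + 2))*(-6)) = 195*((24*8)*(-6)) = 195*(192*(-6)) = 195*(-1152) = -224640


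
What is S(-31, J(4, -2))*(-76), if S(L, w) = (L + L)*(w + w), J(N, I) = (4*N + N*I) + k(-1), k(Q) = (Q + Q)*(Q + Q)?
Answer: 113088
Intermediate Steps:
k(Q) = 4*Q**2 (k(Q) = (2*Q)*(2*Q) = 4*Q**2)
J(N, I) = 4 + 4*N + I*N (J(N, I) = (4*N + N*I) + 4*(-1)**2 = (4*N + I*N) + 4*1 = (4*N + I*N) + 4 = 4 + 4*N + I*N)
S(L, w) = 4*L*w (S(L, w) = (2*L)*(2*w) = 4*L*w)
S(-31, J(4, -2))*(-76) = (4*(-31)*(4 + 4*4 - 2*4))*(-76) = (4*(-31)*(4 + 16 - 8))*(-76) = (4*(-31)*12)*(-76) = -1488*(-76) = 113088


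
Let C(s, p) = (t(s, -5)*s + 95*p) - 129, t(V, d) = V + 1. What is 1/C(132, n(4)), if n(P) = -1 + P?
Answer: 1/17712 ≈ 5.6459e-5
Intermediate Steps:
t(V, d) = 1 + V
C(s, p) = -129 + 95*p + s*(1 + s) (C(s, p) = ((1 + s)*s + 95*p) - 129 = (s*(1 + s) + 95*p) - 129 = (95*p + s*(1 + s)) - 129 = -129 + 95*p + s*(1 + s))
1/C(132, n(4)) = 1/(-129 + 95*(-1 + 4) + 132*(1 + 132)) = 1/(-129 + 95*3 + 132*133) = 1/(-129 + 285 + 17556) = 1/17712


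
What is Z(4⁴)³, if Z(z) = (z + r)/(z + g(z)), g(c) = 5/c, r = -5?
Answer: 265302327689216/281539406135421 ≈ 0.94233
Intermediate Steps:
Z(z) = (-5 + z)/(z + 5/z) (Z(z) = (z - 5)/(z + 5/z) = (-5 + z)/(z + 5/z))
Z(4⁴)³ = (4⁴*(-5 + 4⁴)/(5 + (4⁴)²))³ = (256*(-5 + 256)/(5 + 256²))³ = (256*251/(5 + 65536))³ = (256*251/65541)³ = (256*(1/65541)*251)³ = (64256/65541)³ = 265302327689216/281539406135421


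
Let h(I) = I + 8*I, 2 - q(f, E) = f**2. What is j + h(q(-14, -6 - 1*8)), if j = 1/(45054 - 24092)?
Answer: -36599651/20962 ≈ -1746.0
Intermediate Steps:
q(f, E) = 2 - f**2
h(I) = 9*I
j = 1/20962 ≈ 4.7705e-5
j + h(q(-14, -6 - 1*8)) = 1/20962 + 9*(2 - 1*(-14)**2) = 1/20962 + 9*(2 - 1*196) = 1/20962 + 9*(2 - 196) = 1/20962 + 9*(-194) = 1/20962 - 1746 = -36599651/20962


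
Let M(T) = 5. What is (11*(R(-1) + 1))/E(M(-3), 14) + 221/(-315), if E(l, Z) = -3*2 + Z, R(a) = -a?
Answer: 2581/1260 ≈ 2.0484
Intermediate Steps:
E(l, Z) = -6 + Z
(11*(R(-1) + 1))/E(M(-3), 14) + 221/(-315) = (11*(-1*(-1) + 1))/(-6 + 14) + 221/(-315) = (11*(1 + 1))/8 + 221*(-1/315) = (11*2)*(⅛) - 221/315 = 22*(⅛) - 221/315 = 11/4 - 221/315 = 2581/1260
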